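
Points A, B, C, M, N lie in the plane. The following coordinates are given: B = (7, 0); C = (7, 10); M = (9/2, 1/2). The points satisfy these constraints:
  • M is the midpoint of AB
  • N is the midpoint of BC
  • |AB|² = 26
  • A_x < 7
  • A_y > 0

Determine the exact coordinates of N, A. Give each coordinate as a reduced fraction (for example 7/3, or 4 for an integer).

1. A_x = 2  [A = 2·M−B = 2·(9/2, 1/2)−(7, 0)]
2. A_y = 1  [A = 2·M−B = 2·(9/2, 1/2)−(7, 0)]
   so A = (2, 1)
3. N_x = 7  [2·N = B+C = (7, 0)+(7, 10)]
4. N_y = 5  [2·N = B+C = (7, 0)+(7, 10)]
   so N = (7, 5)

N = (7, 5)
A = (2, 1)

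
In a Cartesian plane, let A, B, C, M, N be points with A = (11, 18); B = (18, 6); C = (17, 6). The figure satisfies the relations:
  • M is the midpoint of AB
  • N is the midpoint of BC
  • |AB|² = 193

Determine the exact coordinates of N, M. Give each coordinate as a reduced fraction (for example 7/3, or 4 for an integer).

1. M_x = 29/2  [2·M = A+B = (11, 18)+(18, 6)]
2. M_y = 12  [2·M = A+B = (11, 18)+(18, 6)]
   so M = (29/2, 12)
3. N_x = 35/2  [2·N = B+C = (18, 6)+(17, 6)]
4. N_y = 6  [2·N = B+C = (18, 6)+(17, 6)]
   so N = (35/2, 6)

N = (35/2, 6)
M = (29/2, 12)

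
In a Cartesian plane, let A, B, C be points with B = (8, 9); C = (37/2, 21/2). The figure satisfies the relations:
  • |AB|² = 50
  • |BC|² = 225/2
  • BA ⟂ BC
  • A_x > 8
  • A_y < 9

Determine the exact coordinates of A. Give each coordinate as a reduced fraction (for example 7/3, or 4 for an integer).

A = (9, 2)

1. A_x = 9  [[BA ⟂ BC ⇒ 21/2x+3/2y-195/2=0] ∩ [|A−(8, 9)|²=50]]
2. A_y = 2  [[BA ⟂ BC ⇒ 21/2x+3/2y-195/2=0] ∩ [|A−(8, 9)|²=50]]
   so A = (9, 2)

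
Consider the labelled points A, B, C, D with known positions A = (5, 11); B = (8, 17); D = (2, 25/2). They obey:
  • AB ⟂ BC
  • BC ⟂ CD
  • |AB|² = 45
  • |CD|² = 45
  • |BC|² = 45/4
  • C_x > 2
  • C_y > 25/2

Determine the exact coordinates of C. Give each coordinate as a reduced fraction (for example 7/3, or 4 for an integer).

C = (5, 37/2)

1. C_x = 5  [[AB ⟂ BC ⇒ 3x+6y-126=0] ∩ [|C−(2, 25/2)|²=45]]
2. C_y = 37/2  [[AB ⟂ BC ⇒ 3x+6y-126=0] ∩ [|C−(2, 25/2)|²=45]]
   so C = (5, 37/2)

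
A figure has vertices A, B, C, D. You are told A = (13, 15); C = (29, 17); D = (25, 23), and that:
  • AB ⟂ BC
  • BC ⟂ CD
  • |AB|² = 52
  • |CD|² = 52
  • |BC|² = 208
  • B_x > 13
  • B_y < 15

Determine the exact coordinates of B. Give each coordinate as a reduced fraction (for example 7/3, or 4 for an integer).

B = (17, 9)

1. B_x = 17  [[BC ⟂ CD ⇒ 4x-6y-14=0] ∩ [|B−(13, 15)|²=52]]
2. B_y = 9  [[BC ⟂ CD ⇒ 4x-6y-14=0] ∩ [|B−(13, 15)|²=52]]
   so B = (17, 9)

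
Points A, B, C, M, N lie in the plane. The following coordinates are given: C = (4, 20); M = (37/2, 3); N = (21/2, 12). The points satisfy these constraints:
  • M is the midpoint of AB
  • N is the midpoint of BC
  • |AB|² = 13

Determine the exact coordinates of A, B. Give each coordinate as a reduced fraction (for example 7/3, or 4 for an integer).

1. B_x = 17  [B = 2·N−C = 2·(21/2, 12)−(4, 20)]
2. B_y = 4  [B = 2·N−C = 2·(21/2, 12)−(4, 20)]
   so B = (17, 4)
3. A_x = 20  [A = 2·M−B = 2·(37/2, 3)−(17, 4)]
4. A_y = 2  [A = 2·M−B = 2·(37/2, 3)−(17, 4)]
   so A = (20, 2)

A = (20, 2)
B = (17, 4)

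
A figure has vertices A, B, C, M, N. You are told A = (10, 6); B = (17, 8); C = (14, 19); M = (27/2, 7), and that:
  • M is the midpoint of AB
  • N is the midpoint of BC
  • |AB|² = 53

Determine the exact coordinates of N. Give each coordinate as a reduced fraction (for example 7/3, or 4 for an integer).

N = (31/2, 27/2)

1. N_x = 31/2  [2·N = B+C = (17, 8)+(14, 19)]
2. N_y = 27/2  [2·N = B+C = (17, 8)+(14, 19)]
   so N = (31/2, 27/2)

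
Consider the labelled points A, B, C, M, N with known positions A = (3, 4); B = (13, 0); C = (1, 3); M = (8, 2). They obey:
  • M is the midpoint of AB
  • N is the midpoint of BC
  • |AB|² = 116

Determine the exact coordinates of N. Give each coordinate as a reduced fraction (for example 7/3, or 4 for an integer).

N = (7, 3/2)

1. N_x = 7  [2·N = B+C = (13, 0)+(1, 3)]
2. N_y = 3/2  [2·N = B+C = (13, 0)+(1, 3)]
   so N = (7, 3/2)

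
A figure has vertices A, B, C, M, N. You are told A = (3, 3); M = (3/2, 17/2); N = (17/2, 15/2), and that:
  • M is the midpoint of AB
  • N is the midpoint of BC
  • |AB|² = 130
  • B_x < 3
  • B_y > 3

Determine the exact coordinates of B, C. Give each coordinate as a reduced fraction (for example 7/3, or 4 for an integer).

B = (0, 14)
C = (17, 1)

1. B_x = 0  [B = 2·M−A = 2·(3/2, 17/2)−(3, 3)]
2. B_y = 14  [B = 2·M−A = 2·(3/2, 17/2)−(3, 3)]
   so B = (0, 14)
3. C_x = 17  [C = 2·N−B = 2·(17/2, 15/2)−(0, 14)]
4. C_y = 1  [C = 2·N−B = 2·(17/2, 15/2)−(0, 14)]
   so C = (17, 1)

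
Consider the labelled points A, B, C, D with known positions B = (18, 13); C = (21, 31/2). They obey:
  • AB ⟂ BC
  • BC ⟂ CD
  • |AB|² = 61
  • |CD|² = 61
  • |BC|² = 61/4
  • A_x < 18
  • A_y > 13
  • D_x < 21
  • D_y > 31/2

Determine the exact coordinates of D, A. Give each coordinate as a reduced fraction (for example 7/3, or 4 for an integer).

1. D_x = 16  [[BC ⟂ CD ⇒ 3x+5/2y-407/4=0] ∩ [|D−(21, 31/2)|²=61]]
2. D_y = 43/2  [[BC ⟂ CD ⇒ 3x+5/2y-407/4=0] ∩ [|D−(21, 31/2)|²=61]]
   so D = (16, 43/2)
3. A_x = 13  [[AB ⟂ BC ⇒ -3x-5/2y+173/2=0] ∩ [|A−(18, 13)|²=61]]
4. A_y = 19  [[AB ⟂ BC ⇒ -3x-5/2y+173/2=0] ∩ [|A−(18, 13)|²=61]]
   so A = (13, 19)

D = (16, 43/2)
A = (13, 19)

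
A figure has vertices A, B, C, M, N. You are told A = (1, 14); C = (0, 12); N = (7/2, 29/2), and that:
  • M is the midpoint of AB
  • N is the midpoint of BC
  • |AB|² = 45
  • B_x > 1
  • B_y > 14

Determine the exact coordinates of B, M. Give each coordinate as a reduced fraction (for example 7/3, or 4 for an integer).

1. B_x = 7  [B = 2·N−C = 2·(7/2, 29/2)−(0, 12)]
2. B_y = 17  [B = 2·N−C = 2·(7/2, 29/2)−(0, 12)]
   so B = (7, 17)
3. M_x = 4  [2·M = A+B = (1, 14)+(7, 17)]
4. M_y = 31/2  [2·M = A+B = (1, 14)+(7, 17)]
   so M = (4, 31/2)

B = (7, 17)
M = (4, 31/2)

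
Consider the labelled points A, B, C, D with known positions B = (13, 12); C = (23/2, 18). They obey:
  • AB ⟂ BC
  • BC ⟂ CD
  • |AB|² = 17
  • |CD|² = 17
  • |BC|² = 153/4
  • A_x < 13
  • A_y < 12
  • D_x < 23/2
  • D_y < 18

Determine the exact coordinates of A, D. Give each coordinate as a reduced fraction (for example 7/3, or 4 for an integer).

1. A_x = 9  [[AB ⟂ BC ⇒ 3/2x-6y+105/2=0] ∩ [|A−(13, 12)|²=17]]
2. A_y = 11  [[AB ⟂ BC ⇒ 3/2x-6y+105/2=0] ∩ [|A−(13, 12)|²=17]]
   so A = (9, 11)
3. D_x = 15/2  [[BC ⟂ CD ⇒ -3/2x+6y-363/4=0] ∩ [|D−(23/2, 18)|²=17]]
4. D_y = 17  [[BC ⟂ CD ⇒ -3/2x+6y-363/4=0] ∩ [|D−(23/2, 18)|²=17]]
   so D = (15/2, 17)

A = (9, 11)
D = (15/2, 17)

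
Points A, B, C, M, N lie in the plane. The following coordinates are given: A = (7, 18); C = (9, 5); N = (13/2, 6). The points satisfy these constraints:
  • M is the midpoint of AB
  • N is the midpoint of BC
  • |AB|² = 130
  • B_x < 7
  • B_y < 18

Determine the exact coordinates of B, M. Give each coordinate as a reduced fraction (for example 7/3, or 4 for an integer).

1. B_x = 4  [B = 2·N−C = 2·(13/2, 6)−(9, 5)]
2. B_y = 7  [B = 2·N−C = 2·(13/2, 6)−(9, 5)]
   so B = (4, 7)
3. M_x = 11/2  [2·M = A+B = (7, 18)+(4, 7)]
4. M_y = 25/2  [2·M = A+B = (7, 18)+(4, 7)]
   so M = (11/2, 25/2)

B = (4, 7)
M = (11/2, 25/2)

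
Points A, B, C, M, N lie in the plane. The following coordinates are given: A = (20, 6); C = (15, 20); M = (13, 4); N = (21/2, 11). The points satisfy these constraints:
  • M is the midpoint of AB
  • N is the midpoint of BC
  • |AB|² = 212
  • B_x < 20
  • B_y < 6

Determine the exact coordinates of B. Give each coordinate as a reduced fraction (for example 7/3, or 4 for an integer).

1. B_x = 6  [B = 2·M−A = 2·(13, 4)−(20, 6)]
2. B_y = 2  [B = 2·M−A = 2·(13, 4)−(20, 6)]
   so B = (6, 2)

B = (6, 2)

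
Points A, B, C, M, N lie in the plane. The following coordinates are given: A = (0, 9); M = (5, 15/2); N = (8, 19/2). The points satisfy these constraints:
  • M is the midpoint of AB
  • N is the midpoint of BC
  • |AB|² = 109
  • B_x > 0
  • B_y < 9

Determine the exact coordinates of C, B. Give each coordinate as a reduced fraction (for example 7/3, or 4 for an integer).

1. B_x = 10  [B = 2·M−A = 2·(5, 15/2)−(0, 9)]
2. B_y = 6  [B = 2·M−A = 2·(5, 15/2)−(0, 9)]
   so B = (10, 6)
3. C_x = 6  [C = 2·N−B = 2·(8, 19/2)−(10, 6)]
4. C_y = 13  [C = 2·N−B = 2·(8, 19/2)−(10, 6)]
   so C = (6, 13)

C = (6, 13)
B = (10, 6)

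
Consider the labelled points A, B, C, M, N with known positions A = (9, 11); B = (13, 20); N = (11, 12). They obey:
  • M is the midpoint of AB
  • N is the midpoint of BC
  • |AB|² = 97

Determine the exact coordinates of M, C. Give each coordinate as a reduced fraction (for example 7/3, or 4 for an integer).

1. M_x = 11  [2·M = A+B = (9, 11)+(13, 20)]
2. M_y = 31/2  [2·M = A+B = (9, 11)+(13, 20)]
   so M = (11, 31/2)
3. C_x = 9  [C = 2·N−B = 2·(11, 12)−(13, 20)]
4. C_y = 4  [C = 2·N−B = 2·(11, 12)−(13, 20)]
   so C = (9, 4)

M = (11, 31/2)
C = (9, 4)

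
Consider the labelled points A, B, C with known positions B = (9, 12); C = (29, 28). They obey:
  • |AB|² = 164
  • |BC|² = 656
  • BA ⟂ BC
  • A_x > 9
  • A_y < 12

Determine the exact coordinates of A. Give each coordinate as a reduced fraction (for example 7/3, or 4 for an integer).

1. A_x = 17  [[BA ⟂ BC ⇒ 20x+16y-372=0] ∩ [|A−(9, 12)|²=164]]
2. A_y = 2  [[BA ⟂ BC ⇒ 20x+16y-372=0] ∩ [|A−(9, 12)|²=164]]
   so A = (17, 2)

A = (17, 2)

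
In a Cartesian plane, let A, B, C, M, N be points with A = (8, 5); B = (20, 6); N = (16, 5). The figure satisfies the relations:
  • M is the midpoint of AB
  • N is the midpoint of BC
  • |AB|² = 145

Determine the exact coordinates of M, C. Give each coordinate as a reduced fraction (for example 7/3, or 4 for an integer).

M = (14, 11/2)
C = (12, 4)

1. M_x = 14  [2·M = A+B = (8, 5)+(20, 6)]
2. M_y = 11/2  [2·M = A+B = (8, 5)+(20, 6)]
   so M = (14, 11/2)
3. C_x = 12  [C = 2·N−B = 2·(16, 5)−(20, 6)]
4. C_y = 4  [C = 2·N−B = 2·(16, 5)−(20, 6)]
   so C = (12, 4)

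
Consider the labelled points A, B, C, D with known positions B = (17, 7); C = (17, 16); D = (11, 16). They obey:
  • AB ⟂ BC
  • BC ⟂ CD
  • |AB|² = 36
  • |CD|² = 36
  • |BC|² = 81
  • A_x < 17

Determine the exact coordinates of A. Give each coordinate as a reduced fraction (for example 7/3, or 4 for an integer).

1. A_x = 11  [[AB ⟂ BC ⇒ -9y+63=0] ∩ [|A−(17, 7)|²=36]]
2. A_y = 7  [[AB ⟂ BC ⇒ -9y+63=0] ∩ [|A−(17, 7)|²=36]]
   so A = (11, 7)

A = (11, 7)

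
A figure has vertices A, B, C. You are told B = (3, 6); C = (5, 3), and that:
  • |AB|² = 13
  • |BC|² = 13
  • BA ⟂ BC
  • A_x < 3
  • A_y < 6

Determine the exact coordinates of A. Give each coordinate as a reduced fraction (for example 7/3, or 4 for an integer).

A = (0, 4)

1. A_x = 0  [[BA ⟂ BC ⇒ 2x-3y+12=0] ∩ [|A−(3, 6)|²=13]]
2. A_y = 4  [[BA ⟂ BC ⇒ 2x-3y+12=0] ∩ [|A−(3, 6)|²=13]]
   so A = (0, 4)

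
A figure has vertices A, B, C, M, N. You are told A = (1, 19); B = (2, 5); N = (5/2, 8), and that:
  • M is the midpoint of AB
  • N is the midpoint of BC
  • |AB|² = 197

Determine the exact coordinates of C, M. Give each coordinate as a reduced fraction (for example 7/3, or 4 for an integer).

1. M_x = 3/2  [2·M = A+B = (1, 19)+(2, 5)]
2. M_y = 12  [2·M = A+B = (1, 19)+(2, 5)]
   so M = (3/2, 12)
3. C_x = 3  [C = 2·N−B = 2·(5/2, 8)−(2, 5)]
4. C_y = 11  [C = 2·N−B = 2·(5/2, 8)−(2, 5)]
   so C = (3, 11)

C = (3, 11)
M = (3/2, 12)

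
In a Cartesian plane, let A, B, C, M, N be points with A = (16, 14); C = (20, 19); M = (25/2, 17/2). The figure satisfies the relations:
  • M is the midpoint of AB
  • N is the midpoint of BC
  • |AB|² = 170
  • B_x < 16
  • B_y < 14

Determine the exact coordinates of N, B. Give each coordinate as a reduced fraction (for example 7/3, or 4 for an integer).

N = (29/2, 11)
B = (9, 3)

1. B_x = 9  [B = 2·M−A = 2·(25/2, 17/2)−(16, 14)]
2. B_y = 3  [B = 2·M−A = 2·(25/2, 17/2)−(16, 14)]
   so B = (9, 3)
3. N_x = 29/2  [2·N = B+C = (9, 3)+(20, 19)]
4. N_y = 11  [2·N = B+C = (9, 3)+(20, 19)]
   so N = (29/2, 11)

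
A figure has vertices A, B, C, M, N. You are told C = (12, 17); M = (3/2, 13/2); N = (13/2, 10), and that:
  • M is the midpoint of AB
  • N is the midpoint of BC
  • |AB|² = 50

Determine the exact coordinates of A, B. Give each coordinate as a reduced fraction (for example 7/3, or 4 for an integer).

1. B_x = 1  [B = 2·N−C = 2·(13/2, 10)−(12, 17)]
2. B_y = 3  [B = 2·N−C = 2·(13/2, 10)−(12, 17)]
   so B = (1, 3)
3. A_x = 2  [A = 2·M−B = 2·(3/2, 13/2)−(1, 3)]
4. A_y = 10  [A = 2·M−B = 2·(3/2, 13/2)−(1, 3)]
   so A = (2, 10)

A = (2, 10)
B = (1, 3)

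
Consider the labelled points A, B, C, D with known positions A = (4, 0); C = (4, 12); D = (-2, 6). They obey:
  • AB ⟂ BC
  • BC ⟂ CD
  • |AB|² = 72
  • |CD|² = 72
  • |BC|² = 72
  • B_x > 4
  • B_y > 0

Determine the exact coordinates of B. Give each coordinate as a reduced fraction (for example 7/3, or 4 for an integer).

B = (10, 6)

1. B_x = 10  [[BC ⟂ CD ⇒ 6x+6y-96=0] ∩ [|B−(4, 0)|²=72]]
2. B_y = 6  [[BC ⟂ CD ⇒ 6x+6y-96=0] ∩ [|B−(4, 0)|²=72]]
   so B = (10, 6)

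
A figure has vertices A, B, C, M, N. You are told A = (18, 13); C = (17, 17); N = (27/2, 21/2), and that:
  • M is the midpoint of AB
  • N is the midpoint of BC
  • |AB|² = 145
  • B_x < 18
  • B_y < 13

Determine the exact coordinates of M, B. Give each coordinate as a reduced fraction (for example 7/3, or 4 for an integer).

1. B_x = 10  [B = 2·N−C = 2·(27/2, 21/2)−(17, 17)]
2. B_y = 4  [B = 2·N−C = 2·(27/2, 21/2)−(17, 17)]
   so B = (10, 4)
3. M_x = 14  [2·M = A+B = (18, 13)+(10, 4)]
4. M_y = 17/2  [2·M = A+B = (18, 13)+(10, 4)]
   so M = (14, 17/2)

M = (14, 17/2)
B = (10, 4)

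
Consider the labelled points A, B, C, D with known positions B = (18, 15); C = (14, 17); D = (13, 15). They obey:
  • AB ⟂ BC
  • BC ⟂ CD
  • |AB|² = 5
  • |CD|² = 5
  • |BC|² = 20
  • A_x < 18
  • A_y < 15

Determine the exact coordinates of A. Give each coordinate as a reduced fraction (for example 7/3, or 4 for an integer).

1. A_x = 17  [[AB ⟂ BC ⇒ 4x-2y-42=0] ∩ [|A−(18, 15)|²=5]]
2. A_y = 13  [[AB ⟂ BC ⇒ 4x-2y-42=0] ∩ [|A−(18, 15)|²=5]]
   so A = (17, 13)

A = (17, 13)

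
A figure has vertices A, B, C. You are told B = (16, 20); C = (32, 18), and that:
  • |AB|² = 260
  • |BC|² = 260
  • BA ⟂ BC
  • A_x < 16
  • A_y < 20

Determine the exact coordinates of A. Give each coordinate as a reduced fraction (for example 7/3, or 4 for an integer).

A = (14, 4)

1. A_x = 14  [[BA ⟂ BC ⇒ 16x-2y-216=0] ∩ [|A−(16, 20)|²=260]]
2. A_y = 4  [[BA ⟂ BC ⇒ 16x-2y-216=0] ∩ [|A−(16, 20)|²=260]]
   so A = (14, 4)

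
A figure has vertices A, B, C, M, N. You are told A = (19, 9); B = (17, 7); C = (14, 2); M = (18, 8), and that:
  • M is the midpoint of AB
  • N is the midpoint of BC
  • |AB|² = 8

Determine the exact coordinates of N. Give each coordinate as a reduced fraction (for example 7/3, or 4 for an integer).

1. N_x = 31/2  [2·N = B+C = (17, 7)+(14, 2)]
2. N_y = 9/2  [2·N = B+C = (17, 7)+(14, 2)]
   so N = (31/2, 9/2)

N = (31/2, 9/2)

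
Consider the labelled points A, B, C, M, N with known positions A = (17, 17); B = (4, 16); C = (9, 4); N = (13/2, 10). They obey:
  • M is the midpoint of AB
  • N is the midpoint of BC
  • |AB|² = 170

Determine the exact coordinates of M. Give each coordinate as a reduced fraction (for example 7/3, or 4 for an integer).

1. M_x = 21/2  [2·M = A+B = (17, 17)+(4, 16)]
2. M_y = 33/2  [2·M = A+B = (17, 17)+(4, 16)]
   so M = (21/2, 33/2)

M = (21/2, 33/2)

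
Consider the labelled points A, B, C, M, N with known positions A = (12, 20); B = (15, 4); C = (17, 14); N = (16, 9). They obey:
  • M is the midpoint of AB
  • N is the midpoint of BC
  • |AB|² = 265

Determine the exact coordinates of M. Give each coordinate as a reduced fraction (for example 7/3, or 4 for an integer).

M = (27/2, 12)

1. M_x = 27/2  [2·M = A+B = (12, 20)+(15, 4)]
2. M_y = 12  [2·M = A+B = (12, 20)+(15, 4)]
   so M = (27/2, 12)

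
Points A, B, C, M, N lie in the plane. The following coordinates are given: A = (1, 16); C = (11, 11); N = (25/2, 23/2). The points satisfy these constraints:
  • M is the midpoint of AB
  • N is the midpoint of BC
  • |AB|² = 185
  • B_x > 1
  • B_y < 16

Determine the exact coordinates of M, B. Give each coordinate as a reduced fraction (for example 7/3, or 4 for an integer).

1. B_x = 14  [B = 2·N−C = 2·(25/2, 23/2)−(11, 11)]
2. B_y = 12  [B = 2·N−C = 2·(25/2, 23/2)−(11, 11)]
   so B = (14, 12)
3. M_x = 15/2  [2·M = A+B = (1, 16)+(14, 12)]
4. M_y = 14  [2·M = A+B = (1, 16)+(14, 12)]
   so M = (15/2, 14)

M = (15/2, 14)
B = (14, 12)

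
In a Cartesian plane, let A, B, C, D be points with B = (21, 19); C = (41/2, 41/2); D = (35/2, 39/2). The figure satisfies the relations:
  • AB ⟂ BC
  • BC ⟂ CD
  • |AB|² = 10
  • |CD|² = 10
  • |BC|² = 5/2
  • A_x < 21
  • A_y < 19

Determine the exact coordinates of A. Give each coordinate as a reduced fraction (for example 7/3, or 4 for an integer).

A = (18, 18)

1. A_x = 18  [[AB ⟂ BC ⇒ 1/2x-3/2y+18=0] ∩ [|A−(21, 19)|²=10]]
2. A_y = 18  [[AB ⟂ BC ⇒ 1/2x-3/2y+18=0] ∩ [|A−(21, 19)|²=10]]
   so A = (18, 18)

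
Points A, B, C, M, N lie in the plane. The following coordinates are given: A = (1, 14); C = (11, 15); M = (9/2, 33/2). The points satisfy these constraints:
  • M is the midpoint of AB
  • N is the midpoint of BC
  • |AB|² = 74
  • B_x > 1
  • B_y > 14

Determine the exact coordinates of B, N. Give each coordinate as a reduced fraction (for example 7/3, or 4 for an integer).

B = (8, 19)
N = (19/2, 17)

1. B_x = 8  [B = 2·M−A = 2·(9/2, 33/2)−(1, 14)]
2. B_y = 19  [B = 2·M−A = 2·(9/2, 33/2)−(1, 14)]
   so B = (8, 19)
3. N_x = 19/2  [2·N = B+C = (8, 19)+(11, 15)]
4. N_y = 17  [2·N = B+C = (8, 19)+(11, 15)]
   so N = (19/2, 17)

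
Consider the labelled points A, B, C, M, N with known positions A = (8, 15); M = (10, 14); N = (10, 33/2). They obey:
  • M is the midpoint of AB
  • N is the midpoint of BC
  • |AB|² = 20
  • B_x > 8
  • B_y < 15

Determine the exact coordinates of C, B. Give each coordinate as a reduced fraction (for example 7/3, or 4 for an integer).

1. B_x = 12  [B = 2·M−A = 2·(10, 14)−(8, 15)]
2. B_y = 13  [B = 2·M−A = 2·(10, 14)−(8, 15)]
   so B = (12, 13)
3. C_x = 8  [C = 2·N−B = 2·(10, 33/2)−(12, 13)]
4. C_y = 20  [C = 2·N−B = 2·(10, 33/2)−(12, 13)]
   so C = (8, 20)

C = (8, 20)
B = (12, 13)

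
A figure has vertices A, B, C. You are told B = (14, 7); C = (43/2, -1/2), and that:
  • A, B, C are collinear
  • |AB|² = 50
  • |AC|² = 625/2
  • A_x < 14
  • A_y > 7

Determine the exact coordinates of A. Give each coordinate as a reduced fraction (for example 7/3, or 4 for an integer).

1. A_x = 9  [[A, B, C are collinear ⇒ 15/2x+15/2y-315/2=0] ∩ [|A−(14, 7)|²=50]]
2. A_y = 12  [[A, B, C are collinear ⇒ 15/2x+15/2y-315/2=0] ∩ [|A−(14, 7)|²=50]]
   so A = (9, 12)

A = (9, 12)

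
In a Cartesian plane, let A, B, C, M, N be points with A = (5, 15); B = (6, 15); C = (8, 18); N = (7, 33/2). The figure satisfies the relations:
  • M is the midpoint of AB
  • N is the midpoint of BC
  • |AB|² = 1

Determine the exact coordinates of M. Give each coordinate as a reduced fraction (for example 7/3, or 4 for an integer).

M = (11/2, 15)

1. M_x = 11/2  [2·M = A+B = (5, 15)+(6, 15)]
2. M_y = 15  [2·M = A+B = (5, 15)+(6, 15)]
   so M = (11/2, 15)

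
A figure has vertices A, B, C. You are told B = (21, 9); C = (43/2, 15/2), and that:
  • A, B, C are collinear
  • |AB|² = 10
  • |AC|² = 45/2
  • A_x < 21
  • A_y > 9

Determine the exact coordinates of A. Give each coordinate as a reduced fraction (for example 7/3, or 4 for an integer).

A = (20, 12)

1. A_x = 20  [[A, B, C are collinear ⇒ 3/2x+1/2y-36=0] ∩ [|A−(21, 9)|²=10]]
2. A_y = 12  [[A, B, C are collinear ⇒ 3/2x+1/2y-36=0] ∩ [|A−(21, 9)|²=10]]
   so A = (20, 12)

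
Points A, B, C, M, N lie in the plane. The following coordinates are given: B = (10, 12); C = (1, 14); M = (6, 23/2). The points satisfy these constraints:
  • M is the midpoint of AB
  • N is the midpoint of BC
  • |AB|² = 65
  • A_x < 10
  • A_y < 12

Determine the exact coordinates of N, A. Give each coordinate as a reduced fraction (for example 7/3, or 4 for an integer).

N = (11/2, 13)
A = (2, 11)

1. A_x = 2  [A = 2·M−B = 2·(6, 23/2)−(10, 12)]
2. A_y = 11  [A = 2·M−B = 2·(6, 23/2)−(10, 12)]
   so A = (2, 11)
3. N_x = 11/2  [2·N = B+C = (10, 12)+(1, 14)]
4. N_y = 13  [2·N = B+C = (10, 12)+(1, 14)]
   so N = (11/2, 13)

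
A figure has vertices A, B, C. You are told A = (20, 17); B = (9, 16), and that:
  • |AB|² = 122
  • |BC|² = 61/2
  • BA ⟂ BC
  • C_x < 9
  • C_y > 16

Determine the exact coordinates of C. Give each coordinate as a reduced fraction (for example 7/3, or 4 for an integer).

C = (17/2, 43/2)

1. C_x = 17/2  [[BA ⟂ BC ⇒ 11x+1y-115=0] ∩ [|C−(9, 16)|²=61/2]]
2. C_y = 43/2  [[BA ⟂ BC ⇒ 11x+1y-115=0] ∩ [|C−(9, 16)|²=61/2]]
   so C = (17/2, 43/2)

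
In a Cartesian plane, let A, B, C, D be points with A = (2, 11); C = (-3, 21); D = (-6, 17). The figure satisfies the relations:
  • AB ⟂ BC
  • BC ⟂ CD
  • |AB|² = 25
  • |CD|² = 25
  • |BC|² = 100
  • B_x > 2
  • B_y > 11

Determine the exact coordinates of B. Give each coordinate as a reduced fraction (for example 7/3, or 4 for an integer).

B = (5, 15)

1. B_x = 5  [[BC ⟂ CD ⇒ 3x+4y-75=0] ∩ [|B−(2, 11)|²=25]]
2. B_y = 15  [[BC ⟂ CD ⇒ 3x+4y-75=0] ∩ [|B−(2, 11)|²=25]]
   so B = (5, 15)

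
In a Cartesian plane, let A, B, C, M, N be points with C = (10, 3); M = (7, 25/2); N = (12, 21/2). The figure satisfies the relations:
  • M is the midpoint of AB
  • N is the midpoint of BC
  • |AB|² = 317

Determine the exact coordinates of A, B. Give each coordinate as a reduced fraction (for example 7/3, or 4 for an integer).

1. B_x = 14  [B = 2·N−C = 2·(12, 21/2)−(10, 3)]
2. B_y = 18  [B = 2·N−C = 2·(12, 21/2)−(10, 3)]
   so B = (14, 18)
3. A_x = 0  [A = 2·M−B = 2·(7, 25/2)−(14, 18)]
4. A_y = 7  [A = 2·M−B = 2·(7, 25/2)−(14, 18)]
   so A = (0, 7)

A = (0, 7)
B = (14, 18)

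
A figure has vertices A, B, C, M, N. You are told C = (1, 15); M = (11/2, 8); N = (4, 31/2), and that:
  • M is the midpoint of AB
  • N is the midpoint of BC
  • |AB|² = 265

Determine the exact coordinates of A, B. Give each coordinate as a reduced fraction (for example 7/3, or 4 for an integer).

A = (4, 0)
B = (7, 16)

1. B_x = 7  [B = 2·N−C = 2·(4, 31/2)−(1, 15)]
2. B_y = 16  [B = 2·N−C = 2·(4, 31/2)−(1, 15)]
   so B = (7, 16)
3. A_x = 4  [A = 2·M−B = 2·(11/2, 8)−(7, 16)]
4. A_y = 0  [A = 2·M−B = 2·(11/2, 8)−(7, 16)]
   so A = (4, 0)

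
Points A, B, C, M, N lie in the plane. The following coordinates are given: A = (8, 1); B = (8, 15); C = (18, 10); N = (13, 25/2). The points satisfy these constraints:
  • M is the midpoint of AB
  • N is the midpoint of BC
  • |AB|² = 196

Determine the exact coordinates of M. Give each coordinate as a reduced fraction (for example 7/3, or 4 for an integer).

M = (8, 8)

1. M_x = 8  [2·M = A+B = (8, 1)+(8, 15)]
2. M_y = 8  [2·M = A+B = (8, 1)+(8, 15)]
   so M = (8, 8)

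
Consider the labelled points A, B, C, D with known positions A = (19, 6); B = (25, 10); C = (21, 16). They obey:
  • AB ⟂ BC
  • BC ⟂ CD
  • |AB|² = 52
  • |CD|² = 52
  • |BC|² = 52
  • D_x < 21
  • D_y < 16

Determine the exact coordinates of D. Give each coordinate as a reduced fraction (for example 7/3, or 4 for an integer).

1. D_x = 15  [[BC ⟂ CD ⇒ -4x+6y-12=0] ∩ [|D−(21, 16)|²=52]]
2. D_y = 12  [[BC ⟂ CD ⇒ -4x+6y-12=0] ∩ [|D−(21, 16)|²=52]]
   so D = (15, 12)

D = (15, 12)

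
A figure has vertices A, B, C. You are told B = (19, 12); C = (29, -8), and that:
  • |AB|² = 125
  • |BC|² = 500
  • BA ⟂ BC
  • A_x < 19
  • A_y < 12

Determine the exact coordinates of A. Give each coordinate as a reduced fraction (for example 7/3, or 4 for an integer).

1. A_x = 9  [[BA ⟂ BC ⇒ 10x-20y+50=0] ∩ [|A−(19, 12)|²=125]]
2. A_y = 7  [[BA ⟂ BC ⇒ 10x-20y+50=0] ∩ [|A−(19, 12)|²=125]]
   so A = (9, 7)

A = (9, 7)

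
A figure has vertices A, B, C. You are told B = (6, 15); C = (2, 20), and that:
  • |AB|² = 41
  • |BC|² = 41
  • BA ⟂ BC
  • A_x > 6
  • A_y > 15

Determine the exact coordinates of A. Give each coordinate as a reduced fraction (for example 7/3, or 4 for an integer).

1. A_x = 11  [[BA ⟂ BC ⇒ -4x+5y-51=0] ∩ [|A−(6, 15)|²=41]]
2. A_y = 19  [[BA ⟂ BC ⇒ -4x+5y-51=0] ∩ [|A−(6, 15)|²=41]]
   so A = (11, 19)

A = (11, 19)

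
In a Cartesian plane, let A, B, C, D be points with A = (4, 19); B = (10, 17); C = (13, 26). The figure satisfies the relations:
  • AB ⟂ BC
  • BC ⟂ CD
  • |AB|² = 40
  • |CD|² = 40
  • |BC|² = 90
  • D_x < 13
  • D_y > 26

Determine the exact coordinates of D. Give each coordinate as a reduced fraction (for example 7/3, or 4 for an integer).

1. D_x = 7  [[BC ⟂ CD ⇒ 3x+9y-273=0] ∩ [|D−(13, 26)|²=40]]
2. D_y = 28  [[BC ⟂ CD ⇒ 3x+9y-273=0] ∩ [|D−(13, 26)|²=40]]
   so D = (7, 28)

D = (7, 28)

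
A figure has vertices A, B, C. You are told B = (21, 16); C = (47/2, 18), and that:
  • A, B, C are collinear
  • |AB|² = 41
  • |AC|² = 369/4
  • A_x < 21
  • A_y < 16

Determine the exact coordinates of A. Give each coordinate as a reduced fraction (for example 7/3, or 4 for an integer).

A = (16, 12)

1. A_x = 16  [[A, B, C are collinear ⇒ -2x+5/2y+2=0] ∩ [|A−(21, 16)|²=41]]
2. A_y = 12  [[A, B, C are collinear ⇒ -2x+5/2y+2=0] ∩ [|A−(21, 16)|²=41]]
   so A = (16, 12)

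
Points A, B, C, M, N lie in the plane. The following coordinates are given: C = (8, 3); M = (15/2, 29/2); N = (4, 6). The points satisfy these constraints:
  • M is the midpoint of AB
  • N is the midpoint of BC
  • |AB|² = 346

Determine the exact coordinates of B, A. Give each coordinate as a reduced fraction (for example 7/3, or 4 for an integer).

1. B_x = 0  [B = 2·N−C = 2·(4, 6)−(8, 3)]
2. B_y = 9  [B = 2·N−C = 2·(4, 6)−(8, 3)]
   so B = (0, 9)
3. A_x = 15  [A = 2·M−B = 2·(15/2, 29/2)−(0, 9)]
4. A_y = 20  [A = 2·M−B = 2·(15/2, 29/2)−(0, 9)]
   so A = (15, 20)

B = (0, 9)
A = (15, 20)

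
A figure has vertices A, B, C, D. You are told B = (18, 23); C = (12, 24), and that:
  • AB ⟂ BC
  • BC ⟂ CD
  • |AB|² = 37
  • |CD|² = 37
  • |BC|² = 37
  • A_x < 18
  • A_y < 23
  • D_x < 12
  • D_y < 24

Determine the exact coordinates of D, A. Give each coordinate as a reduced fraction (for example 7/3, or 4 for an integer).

1. D_x = 11  [[BC ⟂ CD ⇒ -6x+1y+48=0] ∩ [|D−(12, 24)|²=37]]
2. D_y = 18  [[BC ⟂ CD ⇒ -6x+1y+48=0] ∩ [|D−(12, 24)|²=37]]
   so D = (11, 18)
3. A_x = 17  [[AB ⟂ BC ⇒ 6x-1y-85=0] ∩ [|A−(18, 23)|²=37]]
4. A_y = 17  [[AB ⟂ BC ⇒ 6x-1y-85=0] ∩ [|A−(18, 23)|²=37]]
   so A = (17, 17)

D = (11, 18)
A = (17, 17)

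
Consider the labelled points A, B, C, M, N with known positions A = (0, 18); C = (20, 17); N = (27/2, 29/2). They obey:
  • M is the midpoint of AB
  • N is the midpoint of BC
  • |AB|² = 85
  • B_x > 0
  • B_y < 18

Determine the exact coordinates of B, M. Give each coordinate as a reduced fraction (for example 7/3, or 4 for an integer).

1. B_x = 7  [B = 2·N−C = 2·(27/2, 29/2)−(20, 17)]
2. B_y = 12  [B = 2·N−C = 2·(27/2, 29/2)−(20, 17)]
   so B = (7, 12)
3. M_x = 7/2  [2·M = A+B = (0, 18)+(7, 12)]
4. M_y = 15  [2·M = A+B = (0, 18)+(7, 12)]
   so M = (7/2, 15)

B = (7, 12)
M = (7/2, 15)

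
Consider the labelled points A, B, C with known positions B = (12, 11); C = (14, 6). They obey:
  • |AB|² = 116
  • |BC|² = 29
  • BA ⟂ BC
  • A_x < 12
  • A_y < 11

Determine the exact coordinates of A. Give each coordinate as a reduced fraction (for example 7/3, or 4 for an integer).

A = (2, 7)

1. A_x = 2  [[BA ⟂ BC ⇒ 2x-5y+31=0] ∩ [|A−(12, 11)|²=116]]
2. A_y = 7  [[BA ⟂ BC ⇒ 2x-5y+31=0] ∩ [|A−(12, 11)|²=116]]
   so A = (2, 7)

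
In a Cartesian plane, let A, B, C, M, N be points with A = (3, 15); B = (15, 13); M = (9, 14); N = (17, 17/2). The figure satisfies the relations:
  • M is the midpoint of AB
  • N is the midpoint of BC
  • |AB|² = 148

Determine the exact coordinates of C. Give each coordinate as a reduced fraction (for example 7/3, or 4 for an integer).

1. C_x = 19  [C = 2·N−B = 2·(17, 17/2)−(15, 13)]
2. C_y = 4  [C = 2·N−B = 2·(17, 17/2)−(15, 13)]
   so C = (19, 4)

C = (19, 4)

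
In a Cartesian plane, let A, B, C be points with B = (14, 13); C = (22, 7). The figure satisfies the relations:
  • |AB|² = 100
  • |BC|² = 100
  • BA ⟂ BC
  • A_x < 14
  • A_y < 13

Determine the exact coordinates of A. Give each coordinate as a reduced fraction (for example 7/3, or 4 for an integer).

1. A_x = 8  [[BA ⟂ BC ⇒ 8x-6y-34=0] ∩ [|A−(14, 13)|²=100]]
2. A_y = 5  [[BA ⟂ BC ⇒ 8x-6y-34=0] ∩ [|A−(14, 13)|²=100]]
   so A = (8, 5)

A = (8, 5)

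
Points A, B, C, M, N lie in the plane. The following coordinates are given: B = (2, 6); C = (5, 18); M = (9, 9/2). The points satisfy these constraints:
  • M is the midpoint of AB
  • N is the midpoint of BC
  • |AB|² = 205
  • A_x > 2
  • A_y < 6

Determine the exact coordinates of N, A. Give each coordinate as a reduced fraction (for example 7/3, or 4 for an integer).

1. A_x = 16  [A = 2·M−B = 2·(9, 9/2)−(2, 6)]
2. A_y = 3  [A = 2·M−B = 2·(9, 9/2)−(2, 6)]
   so A = (16, 3)
3. N_x = 7/2  [2·N = B+C = (2, 6)+(5, 18)]
4. N_y = 12  [2·N = B+C = (2, 6)+(5, 18)]
   so N = (7/2, 12)

N = (7/2, 12)
A = (16, 3)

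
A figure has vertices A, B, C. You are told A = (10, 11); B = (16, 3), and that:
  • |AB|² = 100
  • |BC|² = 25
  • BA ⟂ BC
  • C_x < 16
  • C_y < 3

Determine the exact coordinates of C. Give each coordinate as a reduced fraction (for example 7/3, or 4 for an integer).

C = (12, 0)

1. C_x = 12  [[BA ⟂ BC ⇒ -6x+8y+72=0] ∩ [|C−(16, 3)|²=25]]
2. C_y = 0  [[BA ⟂ BC ⇒ -6x+8y+72=0] ∩ [|C−(16, 3)|²=25]]
   so C = (12, 0)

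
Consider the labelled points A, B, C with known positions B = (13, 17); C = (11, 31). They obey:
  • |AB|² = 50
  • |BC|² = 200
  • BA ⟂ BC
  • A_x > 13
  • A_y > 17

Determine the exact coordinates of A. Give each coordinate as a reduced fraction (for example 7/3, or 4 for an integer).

1. A_x = 20  [[BA ⟂ BC ⇒ -2x+14y-212=0] ∩ [|A−(13, 17)|²=50]]
2. A_y = 18  [[BA ⟂ BC ⇒ -2x+14y-212=0] ∩ [|A−(13, 17)|²=50]]
   so A = (20, 18)

A = (20, 18)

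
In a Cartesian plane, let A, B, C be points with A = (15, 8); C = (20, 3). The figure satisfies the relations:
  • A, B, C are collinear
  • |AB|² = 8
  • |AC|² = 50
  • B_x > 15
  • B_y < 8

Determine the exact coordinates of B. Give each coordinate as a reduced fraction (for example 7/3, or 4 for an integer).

B = (17, 6)

1. B_x = 17  [[A, B, C are collinear ⇒ -5x-5y+115=0] ∩ [|B−(15, 8)|²=8]]
2. B_y = 6  [[A, B, C are collinear ⇒ -5x-5y+115=0] ∩ [|B−(15, 8)|²=8]]
   so B = (17, 6)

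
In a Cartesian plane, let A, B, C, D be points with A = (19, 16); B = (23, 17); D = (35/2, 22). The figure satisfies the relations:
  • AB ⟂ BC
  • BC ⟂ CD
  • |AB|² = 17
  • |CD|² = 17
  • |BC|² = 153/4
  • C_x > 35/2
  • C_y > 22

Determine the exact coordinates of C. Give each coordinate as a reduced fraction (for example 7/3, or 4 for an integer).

C = (43/2, 23)

1. C_x = 43/2  [[AB ⟂ BC ⇒ 4x+1y-109=0] ∩ [|C−(35/2, 22)|²=17]]
2. C_y = 23  [[AB ⟂ BC ⇒ 4x+1y-109=0] ∩ [|C−(35/2, 22)|²=17]]
   so C = (43/2, 23)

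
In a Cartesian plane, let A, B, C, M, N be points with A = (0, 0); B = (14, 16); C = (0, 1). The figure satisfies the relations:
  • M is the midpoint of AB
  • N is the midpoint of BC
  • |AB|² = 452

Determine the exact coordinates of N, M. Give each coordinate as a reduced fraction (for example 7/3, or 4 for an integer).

N = (7, 17/2)
M = (7, 8)

1. M_x = 7  [2·M = A+B = (0, 0)+(14, 16)]
2. M_y = 8  [2·M = A+B = (0, 0)+(14, 16)]
   so M = (7, 8)
3. N_x = 7  [2·N = B+C = (14, 16)+(0, 1)]
4. N_y = 17/2  [2·N = B+C = (14, 16)+(0, 1)]
   so N = (7, 17/2)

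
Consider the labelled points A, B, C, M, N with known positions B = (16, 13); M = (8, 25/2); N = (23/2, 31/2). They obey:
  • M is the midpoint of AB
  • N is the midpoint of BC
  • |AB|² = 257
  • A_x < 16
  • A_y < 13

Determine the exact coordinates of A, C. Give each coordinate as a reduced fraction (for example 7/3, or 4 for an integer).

1. A_x = 0  [A = 2·M−B = 2·(8, 25/2)−(16, 13)]
2. A_y = 12  [A = 2·M−B = 2·(8, 25/2)−(16, 13)]
   so A = (0, 12)
3. C_x = 7  [C = 2·N−B = 2·(23/2, 31/2)−(16, 13)]
4. C_y = 18  [C = 2·N−B = 2·(23/2, 31/2)−(16, 13)]
   so C = (7, 18)

A = (0, 12)
C = (7, 18)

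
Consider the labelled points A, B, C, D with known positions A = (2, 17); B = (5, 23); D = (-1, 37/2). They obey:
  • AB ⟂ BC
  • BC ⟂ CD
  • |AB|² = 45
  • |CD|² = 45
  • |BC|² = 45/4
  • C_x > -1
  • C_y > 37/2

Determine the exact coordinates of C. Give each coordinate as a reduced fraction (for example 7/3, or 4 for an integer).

1. C_x = 2  [[AB ⟂ BC ⇒ 3x+6y-153=0] ∩ [|C−(-1, 37/2)|²=45]]
2. C_y = 49/2  [[AB ⟂ BC ⇒ 3x+6y-153=0] ∩ [|C−(-1, 37/2)|²=45]]
   so C = (2, 49/2)

C = (2, 49/2)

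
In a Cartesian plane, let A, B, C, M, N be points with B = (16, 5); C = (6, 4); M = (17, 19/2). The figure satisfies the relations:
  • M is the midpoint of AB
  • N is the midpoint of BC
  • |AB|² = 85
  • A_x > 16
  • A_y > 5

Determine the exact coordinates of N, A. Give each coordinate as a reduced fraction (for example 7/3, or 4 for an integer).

1. A_x = 18  [A = 2·M−B = 2·(17, 19/2)−(16, 5)]
2. A_y = 14  [A = 2·M−B = 2·(17, 19/2)−(16, 5)]
   so A = (18, 14)
3. N_x = 11  [2·N = B+C = (16, 5)+(6, 4)]
4. N_y = 9/2  [2·N = B+C = (16, 5)+(6, 4)]
   so N = (11, 9/2)

N = (11, 9/2)
A = (18, 14)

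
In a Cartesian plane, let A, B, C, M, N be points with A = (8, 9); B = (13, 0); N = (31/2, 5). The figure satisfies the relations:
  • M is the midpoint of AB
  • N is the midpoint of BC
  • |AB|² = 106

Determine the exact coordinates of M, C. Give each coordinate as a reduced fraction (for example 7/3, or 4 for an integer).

M = (21/2, 9/2)
C = (18, 10)

1. M_x = 21/2  [2·M = A+B = (8, 9)+(13, 0)]
2. M_y = 9/2  [2·M = A+B = (8, 9)+(13, 0)]
   so M = (21/2, 9/2)
3. C_x = 18  [C = 2·N−B = 2·(31/2, 5)−(13, 0)]
4. C_y = 10  [C = 2·N−B = 2·(31/2, 5)−(13, 0)]
   so C = (18, 10)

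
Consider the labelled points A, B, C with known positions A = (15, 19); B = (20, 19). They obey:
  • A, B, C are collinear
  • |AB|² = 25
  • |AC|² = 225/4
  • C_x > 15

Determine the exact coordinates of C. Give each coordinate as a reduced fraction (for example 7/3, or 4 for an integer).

C = (45/2, 19)

1. C_x = 45/2  [[A, B, C are collinear ⇒ 5y-95=0] ∩ [|C−(15, 19)|²=225/4]]
2. C_y = 19  [[A, B, C are collinear ⇒ 5y-95=0] ∩ [|C−(15, 19)|²=225/4]]
   so C = (45/2, 19)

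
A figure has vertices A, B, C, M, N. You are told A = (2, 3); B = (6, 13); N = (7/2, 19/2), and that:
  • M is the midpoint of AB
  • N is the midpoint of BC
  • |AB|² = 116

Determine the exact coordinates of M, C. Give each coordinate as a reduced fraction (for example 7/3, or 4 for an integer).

1. M_x = 4  [2·M = A+B = (2, 3)+(6, 13)]
2. M_y = 8  [2·M = A+B = (2, 3)+(6, 13)]
   so M = (4, 8)
3. C_x = 1  [C = 2·N−B = 2·(7/2, 19/2)−(6, 13)]
4. C_y = 6  [C = 2·N−B = 2·(7/2, 19/2)−(6, 13)]
   so C = (1, 6)

M = (4, 8)
C = (1, 6)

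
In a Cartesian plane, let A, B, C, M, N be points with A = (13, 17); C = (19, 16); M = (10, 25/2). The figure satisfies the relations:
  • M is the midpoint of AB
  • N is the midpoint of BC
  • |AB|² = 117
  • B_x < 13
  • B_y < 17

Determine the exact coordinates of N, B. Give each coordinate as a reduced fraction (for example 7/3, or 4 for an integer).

1. B_x = 7  [B = 2·M−A = 2·(10, 25/2)−(13, 17)]
2. B_y = 8  [B = 2·M−A = 2·(10, 25/2)−(13, 17)]
   so B = (7, 8)
3. N_x = 13  [2·N = B+C = (7, 8)+(19, 16)]
4. N_y = 12  [2·N = B+C = (7, 8)+(19, 16)]
   so N = (13, 12)

N = (13, 12)
B = (7, 8)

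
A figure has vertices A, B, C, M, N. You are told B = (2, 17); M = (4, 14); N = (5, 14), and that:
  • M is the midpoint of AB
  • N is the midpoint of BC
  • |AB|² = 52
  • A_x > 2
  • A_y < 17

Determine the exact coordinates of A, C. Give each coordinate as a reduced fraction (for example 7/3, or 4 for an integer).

A = (6, 11)
C = (8, 11)

1. A_x = 6  [A = 2·M−B = 2·(4, 14)−(2, 17)]
2. A_y = 11  [A = 2·M−B = 2·(4, 14)−(2, 17)]
   so A = (6, 11)
3. C_x = 8  [C = 2·N−B = 2·(5, 14)−(2, 17)]
4. C_y = 11  [C = 2·N−B = 2·(5, 14)−(2, 17)]
   so C = (8, 11)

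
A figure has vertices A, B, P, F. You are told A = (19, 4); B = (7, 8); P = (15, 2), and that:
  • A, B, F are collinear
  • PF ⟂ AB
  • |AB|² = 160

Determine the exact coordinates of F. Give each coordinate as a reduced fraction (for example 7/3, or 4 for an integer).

1. F_x = 16  [[A, B, F are collinear ⇒ -4x-12y+124=0] ∩ [PF ⟂ AB ⇒ -12x+4y+172=0]]
2. F_y = 5  [[A, B, F are collinear ⇒ -4x-12y+124=0] ∩ [PF ⟂ AB ⇒ -12x+4y+172=0]]
   so F = (16, 5)

F = (16, 5)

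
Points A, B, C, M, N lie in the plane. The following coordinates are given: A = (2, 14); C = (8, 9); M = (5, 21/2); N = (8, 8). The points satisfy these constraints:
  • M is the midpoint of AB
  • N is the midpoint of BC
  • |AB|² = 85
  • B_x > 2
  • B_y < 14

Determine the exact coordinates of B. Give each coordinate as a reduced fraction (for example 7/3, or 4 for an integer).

B = (8, 7)

1. B_x = 8  [B = 2·M−A = 2·(5, 21/2)−(2, 14)]
2. B_y = 7  [B = 2·M−A = 2·(5, 21/2)−(2, 14)]
   so B = (8, 7)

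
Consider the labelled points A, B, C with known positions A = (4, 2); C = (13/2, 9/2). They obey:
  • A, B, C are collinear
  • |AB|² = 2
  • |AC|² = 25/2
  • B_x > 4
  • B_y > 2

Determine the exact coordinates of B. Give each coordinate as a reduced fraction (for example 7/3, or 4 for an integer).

1. B_x = 5  [[A, B, C are collinear ⇒ 5/2x-5/2y-5=0] ∩ [|B−(4, 2)|²=2]]
2. B_y = 3  [[A, B, C are collinear ⇒ 5/2x-5/2y-5=0] ∩ [|B−(4, 2)|²=2]]
   so B = (5, 3)

B = (5, 3)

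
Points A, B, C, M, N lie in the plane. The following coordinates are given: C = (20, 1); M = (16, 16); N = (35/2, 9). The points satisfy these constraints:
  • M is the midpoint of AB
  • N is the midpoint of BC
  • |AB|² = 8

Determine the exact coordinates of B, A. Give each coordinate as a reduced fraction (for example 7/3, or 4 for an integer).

B = (15, 17)
A = (17, 15)

1. B_x = 15  [B = 2·N−C = 2·(35/2, 9)−(20, 1)]
2. B_y = 17  [B = 2·N−C = 2·(35/2, 9)−(20, 1)]
   so B = (15, 17)
3. A_x = 17  [A = 2·M−B = 2·(16, 16)−(15, 17)]
4. A_y = 15  [A = 2·M−B = 2·(16, 16)−(15, 17)]
   so A = (17, 15)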